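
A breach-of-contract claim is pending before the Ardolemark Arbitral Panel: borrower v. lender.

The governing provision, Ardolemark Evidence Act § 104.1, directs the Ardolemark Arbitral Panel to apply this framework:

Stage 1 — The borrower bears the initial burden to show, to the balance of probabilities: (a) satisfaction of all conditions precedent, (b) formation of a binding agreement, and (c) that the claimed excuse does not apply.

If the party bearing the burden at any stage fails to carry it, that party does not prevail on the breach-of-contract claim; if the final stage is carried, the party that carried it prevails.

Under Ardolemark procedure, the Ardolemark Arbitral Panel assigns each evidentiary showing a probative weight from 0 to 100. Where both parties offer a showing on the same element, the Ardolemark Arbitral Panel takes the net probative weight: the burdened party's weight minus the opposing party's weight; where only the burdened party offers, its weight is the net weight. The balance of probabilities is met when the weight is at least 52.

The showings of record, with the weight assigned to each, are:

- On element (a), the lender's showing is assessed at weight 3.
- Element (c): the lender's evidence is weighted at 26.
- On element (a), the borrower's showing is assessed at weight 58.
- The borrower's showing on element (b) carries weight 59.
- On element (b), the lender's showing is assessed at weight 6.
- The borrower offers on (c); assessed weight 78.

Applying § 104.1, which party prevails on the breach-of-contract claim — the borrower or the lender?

borrower

Stage 1 — burden on borrower; standard: the balance of probabilities (weight is at least 52).
    (a): 58 − 3 = 55 ≥ 52 [met]
    (b): 59 − 6 = 53 ≥ 52 [met]
    (c): 78 − 26 = 52 ≥ 52 [met]
  Stage 1 carried; the final stage is satisfied.
All stages carried — the borrower prevails.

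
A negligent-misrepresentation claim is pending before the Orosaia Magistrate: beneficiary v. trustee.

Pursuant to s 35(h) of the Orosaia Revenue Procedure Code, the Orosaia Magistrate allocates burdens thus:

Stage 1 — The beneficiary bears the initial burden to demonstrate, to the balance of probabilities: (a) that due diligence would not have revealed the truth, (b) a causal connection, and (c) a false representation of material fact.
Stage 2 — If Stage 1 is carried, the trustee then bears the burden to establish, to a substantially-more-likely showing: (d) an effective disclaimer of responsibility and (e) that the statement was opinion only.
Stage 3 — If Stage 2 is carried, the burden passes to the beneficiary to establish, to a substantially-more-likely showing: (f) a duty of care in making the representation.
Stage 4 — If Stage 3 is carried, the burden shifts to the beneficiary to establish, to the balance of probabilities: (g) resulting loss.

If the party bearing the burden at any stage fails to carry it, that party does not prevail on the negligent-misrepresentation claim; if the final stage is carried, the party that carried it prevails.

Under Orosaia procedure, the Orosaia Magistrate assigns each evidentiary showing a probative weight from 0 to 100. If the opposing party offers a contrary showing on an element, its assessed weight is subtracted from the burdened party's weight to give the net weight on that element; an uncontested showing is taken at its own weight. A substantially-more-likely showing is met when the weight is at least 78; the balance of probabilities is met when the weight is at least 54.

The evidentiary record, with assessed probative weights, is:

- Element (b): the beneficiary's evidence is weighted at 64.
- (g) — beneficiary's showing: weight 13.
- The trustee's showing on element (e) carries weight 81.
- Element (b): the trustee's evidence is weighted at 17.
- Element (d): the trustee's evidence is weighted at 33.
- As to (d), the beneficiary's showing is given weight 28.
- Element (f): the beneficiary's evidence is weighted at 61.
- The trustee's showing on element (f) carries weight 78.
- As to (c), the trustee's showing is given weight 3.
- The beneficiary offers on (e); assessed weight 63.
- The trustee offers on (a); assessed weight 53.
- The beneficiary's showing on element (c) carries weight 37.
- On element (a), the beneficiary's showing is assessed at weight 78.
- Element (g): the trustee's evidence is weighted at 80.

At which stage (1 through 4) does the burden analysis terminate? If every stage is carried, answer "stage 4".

At Stage 1 the beneficiary must meet the balance of probabilities (weight is at least 54): on (a) the weight is 78 less the opposing 53 gives net 25, which does not reach 54, so (a) does not meet the standard; on (b) the weight is 64 less the opposing 17 gives net 47, < 54, so (b) does not meet the standard; on (c) the weight is 37 less the opposing 3 gives net 34, < 54, so (c) does not meet the standard.
  The beneficiary does not carry Stage 1.
The analysis ends at Stage 1; the trustee prevails.

stage 1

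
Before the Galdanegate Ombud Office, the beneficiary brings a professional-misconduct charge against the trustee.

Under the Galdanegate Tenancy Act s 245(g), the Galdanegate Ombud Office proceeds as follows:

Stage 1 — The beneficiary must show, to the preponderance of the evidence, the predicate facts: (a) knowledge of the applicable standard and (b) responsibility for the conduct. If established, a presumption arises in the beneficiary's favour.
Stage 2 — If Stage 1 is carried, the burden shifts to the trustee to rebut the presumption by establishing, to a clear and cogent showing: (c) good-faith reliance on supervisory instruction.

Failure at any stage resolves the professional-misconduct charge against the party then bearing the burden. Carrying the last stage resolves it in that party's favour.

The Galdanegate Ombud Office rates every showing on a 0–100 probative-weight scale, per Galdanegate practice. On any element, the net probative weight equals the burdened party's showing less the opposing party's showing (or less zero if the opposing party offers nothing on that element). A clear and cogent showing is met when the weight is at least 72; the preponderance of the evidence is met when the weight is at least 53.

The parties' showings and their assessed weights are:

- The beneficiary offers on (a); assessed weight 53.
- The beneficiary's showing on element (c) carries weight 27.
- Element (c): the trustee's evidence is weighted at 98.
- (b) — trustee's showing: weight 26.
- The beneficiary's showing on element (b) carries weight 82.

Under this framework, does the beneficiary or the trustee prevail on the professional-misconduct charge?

At Stage 1 the beneficiary must meet the preponderance of the evidence (weight is at least 53): on (a) the weight is 53, ≥ 53, so (a) meets the standard; on (b) the weight is 82 less the opposing 26 gives net 56, which does reach 53, so (b) meets the standard.
  The beneficiary carries Stage 1; the trustee now bears the burden.
At Stage 2 the trustee must meet a clear and cogent showing (weight is at least 72): on (c) the weight is 98 less the opposing 27 gives net 71, which does not reach 72, so (c) does not meet the standard.
  The trustee does not carry Stage 2.
So the beneficiary prevails.

beneficiary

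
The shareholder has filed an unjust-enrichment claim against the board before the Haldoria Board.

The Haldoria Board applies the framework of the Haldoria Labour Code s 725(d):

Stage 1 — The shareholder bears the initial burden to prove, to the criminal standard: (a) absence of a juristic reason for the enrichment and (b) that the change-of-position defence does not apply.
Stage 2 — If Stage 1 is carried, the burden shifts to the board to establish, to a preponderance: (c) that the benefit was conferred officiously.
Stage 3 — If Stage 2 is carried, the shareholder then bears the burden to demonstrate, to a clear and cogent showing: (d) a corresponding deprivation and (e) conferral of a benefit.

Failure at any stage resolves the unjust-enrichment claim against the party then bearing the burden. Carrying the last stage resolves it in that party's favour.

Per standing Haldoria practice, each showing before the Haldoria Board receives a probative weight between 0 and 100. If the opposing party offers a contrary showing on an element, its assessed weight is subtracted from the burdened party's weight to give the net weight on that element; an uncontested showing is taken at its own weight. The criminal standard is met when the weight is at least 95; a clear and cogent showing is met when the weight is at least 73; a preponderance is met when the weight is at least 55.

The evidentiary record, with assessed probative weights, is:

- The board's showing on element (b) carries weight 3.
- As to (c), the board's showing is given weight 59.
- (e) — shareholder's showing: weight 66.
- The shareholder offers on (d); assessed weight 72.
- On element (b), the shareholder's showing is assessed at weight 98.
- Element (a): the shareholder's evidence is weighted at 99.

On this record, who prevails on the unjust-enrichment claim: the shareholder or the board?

board

Stage 1 (shareholder, the criminal standard, weight is at least 95): (a) 99 ≥ 95 — meets; (b) net 98−3=95 ≥ 95 — meets.
  Stage 1 carried; the burden shifts to the board.
Stage 2 (board, a preponderance, weight is at least 55): (c) 59 ≥ 55 — meets.
  Stage 2 carried; the burden shifts to the shareholder.
Stage 3 (shareholder, a clear and cogent showing, weight is at least 73): (d) 72 < 73 — fails; (e) 66 < 73 — fails.
  Not every element is met, so the shareholder fails to carry Stage 3.
So the board prevails.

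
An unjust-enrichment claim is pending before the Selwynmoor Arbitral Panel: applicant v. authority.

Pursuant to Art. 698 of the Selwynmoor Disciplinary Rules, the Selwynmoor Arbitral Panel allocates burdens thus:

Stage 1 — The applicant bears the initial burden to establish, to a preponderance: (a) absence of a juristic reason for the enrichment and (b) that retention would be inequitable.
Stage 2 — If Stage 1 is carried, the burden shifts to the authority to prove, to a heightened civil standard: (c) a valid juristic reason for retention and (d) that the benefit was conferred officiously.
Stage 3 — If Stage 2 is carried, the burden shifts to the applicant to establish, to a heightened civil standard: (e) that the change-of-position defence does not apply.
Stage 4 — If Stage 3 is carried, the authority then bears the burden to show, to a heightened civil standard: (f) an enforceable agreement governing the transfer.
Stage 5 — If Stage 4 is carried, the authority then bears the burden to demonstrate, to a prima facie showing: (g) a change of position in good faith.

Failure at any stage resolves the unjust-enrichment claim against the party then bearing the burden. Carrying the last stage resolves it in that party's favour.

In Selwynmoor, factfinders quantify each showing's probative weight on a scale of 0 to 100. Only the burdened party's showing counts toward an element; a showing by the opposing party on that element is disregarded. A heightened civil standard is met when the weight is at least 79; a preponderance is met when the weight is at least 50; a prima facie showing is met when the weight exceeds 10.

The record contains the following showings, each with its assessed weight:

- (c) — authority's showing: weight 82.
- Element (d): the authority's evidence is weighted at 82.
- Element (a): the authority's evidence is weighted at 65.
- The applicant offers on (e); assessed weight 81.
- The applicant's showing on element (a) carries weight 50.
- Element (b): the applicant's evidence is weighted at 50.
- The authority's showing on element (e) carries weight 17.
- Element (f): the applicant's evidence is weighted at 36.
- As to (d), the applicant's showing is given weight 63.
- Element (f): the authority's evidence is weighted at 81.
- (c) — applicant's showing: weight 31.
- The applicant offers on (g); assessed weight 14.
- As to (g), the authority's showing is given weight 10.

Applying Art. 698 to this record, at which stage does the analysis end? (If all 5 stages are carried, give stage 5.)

At Stage 1 the applicant must meet a preponderance (weight is at least 50): on (a) the weight is 50 (the authority's 65 is given no effect), which does reach 50, so (a) meets the standard; on (b) the weight is 50, which does reach 50, so (b) meets the standard.
  All elements met. The burden passes to the authority.
At Stage 2 the authority must meet a heightened civil standard (weight is at least 79): on (c) the weight is 82 (the applicant's 31 is given no effect), which does reach 79, so (c) meets the standard; on (d) the weight is 82 (the applicant's 63 is given no effect), which does reach 79, so (d) meets the standard.
  All elements met. The burden passes to the applicant.
At Stage 3 the applicant must meet a heightened civil standard (weight is at least 79): on (e) the weight is 81 (the authority's 17 is given no effect), which does reach 79, so (e) meets the standard.
  Stage 3 is satisfied; the onus moves to the authority.
At Stage 4 the authority must meet a heightened civil standard (weight is at least 79): on (f) the weight is 81 (the applicant's 36 is given no effect), ≥ 79, so (f) meets the standard.
  All elements met. The authority retains the burden for Stage 5.
At Stage 5 the authority must meet a prima facie showing (weight exceeds 10): on (g) the weight is 10 (the applicant's 14 is given no effect), ≤ 10, so (g) does not meet the standard.
  Not every element is met, so the authority fails to carry Stage 5.
The analysis ends at Stage 5; the applicant prevails.

stage 5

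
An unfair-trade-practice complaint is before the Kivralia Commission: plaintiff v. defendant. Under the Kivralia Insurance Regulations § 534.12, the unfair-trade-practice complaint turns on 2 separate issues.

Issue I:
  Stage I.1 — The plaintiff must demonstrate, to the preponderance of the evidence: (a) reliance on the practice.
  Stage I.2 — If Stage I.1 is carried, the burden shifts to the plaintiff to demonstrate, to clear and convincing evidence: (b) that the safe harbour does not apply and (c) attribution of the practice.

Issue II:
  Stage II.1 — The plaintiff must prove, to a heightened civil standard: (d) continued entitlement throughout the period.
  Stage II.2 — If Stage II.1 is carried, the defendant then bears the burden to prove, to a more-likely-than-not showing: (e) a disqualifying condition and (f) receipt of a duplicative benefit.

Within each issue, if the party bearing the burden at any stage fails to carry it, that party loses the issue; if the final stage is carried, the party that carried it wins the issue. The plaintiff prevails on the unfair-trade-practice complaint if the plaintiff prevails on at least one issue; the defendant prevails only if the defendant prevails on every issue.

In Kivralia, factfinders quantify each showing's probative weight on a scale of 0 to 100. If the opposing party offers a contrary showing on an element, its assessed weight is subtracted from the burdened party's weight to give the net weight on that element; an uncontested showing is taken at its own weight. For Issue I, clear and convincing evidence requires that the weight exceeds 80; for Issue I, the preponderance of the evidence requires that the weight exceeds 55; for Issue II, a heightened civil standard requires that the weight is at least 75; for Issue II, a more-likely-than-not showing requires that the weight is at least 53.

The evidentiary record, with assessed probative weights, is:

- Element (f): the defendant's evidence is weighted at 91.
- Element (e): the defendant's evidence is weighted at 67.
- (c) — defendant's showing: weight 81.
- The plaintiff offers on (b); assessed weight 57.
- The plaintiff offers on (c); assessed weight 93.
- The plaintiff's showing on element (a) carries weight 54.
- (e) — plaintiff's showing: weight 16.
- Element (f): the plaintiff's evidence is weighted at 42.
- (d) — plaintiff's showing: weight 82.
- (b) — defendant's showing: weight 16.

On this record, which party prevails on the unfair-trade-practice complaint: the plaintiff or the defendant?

plaintiff

— Issue I —
Stage I.1 (plaintiff, the preponderance of the evidence, weight exceeds 55): (a) 54 ≤ 55 — fails.
  Stage I.1 not carried; the plaintiff fails its burden.
The defendant prevails on this issue.
— Issue II —
Stage II.1 (plaintiff, a heightened civil standard, weight is at least 75): (d) 82 ≥ 75 — meets.
  All elements met. The burden passes to the defendant.
Stage II.2 (defendant, a more-likely-than-not showing, weight is at least 53): (e) net 67−16=51 < 53 — fails; (f) net 91−42=49 < 53 — fails.
  The defendant does not carry Stage II.2.
The analysis ends at Stage II.2; the plaintiff prevails on this issue.
Per-issue: Issue I → defendant; Issue II → plaintiff. The plaintiff must prevail on at least one issue; overall, the plaintiff prevails.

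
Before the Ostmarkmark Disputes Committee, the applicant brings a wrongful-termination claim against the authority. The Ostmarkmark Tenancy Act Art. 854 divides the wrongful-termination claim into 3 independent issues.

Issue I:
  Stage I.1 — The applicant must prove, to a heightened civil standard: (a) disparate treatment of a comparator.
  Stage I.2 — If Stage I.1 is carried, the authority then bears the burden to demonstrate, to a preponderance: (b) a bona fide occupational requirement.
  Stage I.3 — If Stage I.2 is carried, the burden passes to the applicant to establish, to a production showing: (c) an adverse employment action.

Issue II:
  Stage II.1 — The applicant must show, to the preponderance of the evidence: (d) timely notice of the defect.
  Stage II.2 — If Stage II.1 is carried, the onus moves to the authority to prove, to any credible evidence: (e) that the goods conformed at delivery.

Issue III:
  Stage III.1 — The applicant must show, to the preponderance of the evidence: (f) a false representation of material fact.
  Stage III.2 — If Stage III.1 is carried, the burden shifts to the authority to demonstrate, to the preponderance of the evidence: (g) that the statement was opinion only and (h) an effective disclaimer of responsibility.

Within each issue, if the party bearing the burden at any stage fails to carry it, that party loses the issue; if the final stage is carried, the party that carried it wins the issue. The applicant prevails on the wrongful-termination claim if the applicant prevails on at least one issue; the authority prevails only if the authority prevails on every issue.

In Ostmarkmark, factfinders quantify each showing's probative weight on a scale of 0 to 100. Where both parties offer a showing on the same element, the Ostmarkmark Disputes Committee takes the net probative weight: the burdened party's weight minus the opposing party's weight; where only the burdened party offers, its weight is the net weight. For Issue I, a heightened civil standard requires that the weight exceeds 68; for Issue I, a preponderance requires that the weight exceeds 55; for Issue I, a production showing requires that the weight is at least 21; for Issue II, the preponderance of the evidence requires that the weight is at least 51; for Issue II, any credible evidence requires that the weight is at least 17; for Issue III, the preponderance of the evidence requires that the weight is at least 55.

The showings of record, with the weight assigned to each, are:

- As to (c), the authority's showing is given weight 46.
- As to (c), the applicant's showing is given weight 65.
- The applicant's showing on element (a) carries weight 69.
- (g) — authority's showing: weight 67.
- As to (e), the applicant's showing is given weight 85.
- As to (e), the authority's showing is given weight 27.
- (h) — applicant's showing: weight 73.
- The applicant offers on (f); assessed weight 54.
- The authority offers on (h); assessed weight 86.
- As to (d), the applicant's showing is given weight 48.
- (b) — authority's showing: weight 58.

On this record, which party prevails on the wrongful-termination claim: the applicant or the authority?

— Issue I —
Stage I.1 (applicant, a heightened civil standard, weight exceeds 68): (a) 69 > 68 — meets.
  Stage I.1 is satisfied; the onus moves to the authority.
Stage I.2 (authority, a preponderance, weight exceeds 55): (b) 58 > 55 — meets.
  Stage I.2 is satisfied; the onus moves to the applicant.
Stage I.3 (applicant, a production showing, weight is at least 21): (c) net 65−46=19 < 21 — fails.
  Stage I.3 not carried; the applicant fails its burden.
So the authority prevails on this issue.
— Issue II —
Stage II.1 — burden on applicant; standard: the preponderance of the evidence (weight is at least 51).
    (d): 48 < 51 [not met]
  Stage II.1 not carried; the applicant fails its burden.
The analysis ends at Stage II.1; the authority prevails on this issue.
— Issue III —
Stage III.1 (applicant, the preponderance of the evidence, weight is at least 55): (f) 54 < 55 — fails.
  Not every element is met, so the applicant fails to carry Stage III.1.
The authority prevails on this issue.
Per-issue: Issue I → authority; Issue II → authority; Issue III → authority. The applicant must prevail on at least one issue; overall, the authority prevails.

authority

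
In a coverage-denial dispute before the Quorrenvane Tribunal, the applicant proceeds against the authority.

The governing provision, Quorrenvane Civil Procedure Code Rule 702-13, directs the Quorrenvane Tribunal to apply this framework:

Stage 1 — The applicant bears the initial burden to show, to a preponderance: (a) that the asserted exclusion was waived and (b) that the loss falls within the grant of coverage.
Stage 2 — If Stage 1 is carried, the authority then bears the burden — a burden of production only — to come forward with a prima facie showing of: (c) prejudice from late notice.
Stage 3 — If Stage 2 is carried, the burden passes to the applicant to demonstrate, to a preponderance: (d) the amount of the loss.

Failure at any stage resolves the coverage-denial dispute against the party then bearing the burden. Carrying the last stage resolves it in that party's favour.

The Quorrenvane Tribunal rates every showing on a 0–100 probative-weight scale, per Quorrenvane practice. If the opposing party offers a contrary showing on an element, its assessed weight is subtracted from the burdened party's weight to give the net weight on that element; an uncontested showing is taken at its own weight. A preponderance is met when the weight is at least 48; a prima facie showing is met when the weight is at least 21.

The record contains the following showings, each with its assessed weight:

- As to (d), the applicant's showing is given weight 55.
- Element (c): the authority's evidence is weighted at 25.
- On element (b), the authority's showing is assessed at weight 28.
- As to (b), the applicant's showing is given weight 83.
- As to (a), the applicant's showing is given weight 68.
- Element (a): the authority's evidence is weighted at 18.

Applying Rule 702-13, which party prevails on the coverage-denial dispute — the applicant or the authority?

applicant

Stage 1 (applicant, a preponderance, weight is at least 48): (a) net 68−18=50 ≥ 48 — meets; (b) net 83−28=55 ≥ 48 — meets.
  All elements met. The burden passes to the authority.
Stage 2 (authority, a prima facie showing, weight is at least 21): (c) 25 ≥ 21 — meets.
  All elements met. The burden passes to the applicant.
Stage 3 (applicant, a preponderance, weight is at least 48): (d) 55 ≥ 48 — meets.
  Stage 3 carried; the final stage is satisfied.
Every stage carried; the applicant prevails.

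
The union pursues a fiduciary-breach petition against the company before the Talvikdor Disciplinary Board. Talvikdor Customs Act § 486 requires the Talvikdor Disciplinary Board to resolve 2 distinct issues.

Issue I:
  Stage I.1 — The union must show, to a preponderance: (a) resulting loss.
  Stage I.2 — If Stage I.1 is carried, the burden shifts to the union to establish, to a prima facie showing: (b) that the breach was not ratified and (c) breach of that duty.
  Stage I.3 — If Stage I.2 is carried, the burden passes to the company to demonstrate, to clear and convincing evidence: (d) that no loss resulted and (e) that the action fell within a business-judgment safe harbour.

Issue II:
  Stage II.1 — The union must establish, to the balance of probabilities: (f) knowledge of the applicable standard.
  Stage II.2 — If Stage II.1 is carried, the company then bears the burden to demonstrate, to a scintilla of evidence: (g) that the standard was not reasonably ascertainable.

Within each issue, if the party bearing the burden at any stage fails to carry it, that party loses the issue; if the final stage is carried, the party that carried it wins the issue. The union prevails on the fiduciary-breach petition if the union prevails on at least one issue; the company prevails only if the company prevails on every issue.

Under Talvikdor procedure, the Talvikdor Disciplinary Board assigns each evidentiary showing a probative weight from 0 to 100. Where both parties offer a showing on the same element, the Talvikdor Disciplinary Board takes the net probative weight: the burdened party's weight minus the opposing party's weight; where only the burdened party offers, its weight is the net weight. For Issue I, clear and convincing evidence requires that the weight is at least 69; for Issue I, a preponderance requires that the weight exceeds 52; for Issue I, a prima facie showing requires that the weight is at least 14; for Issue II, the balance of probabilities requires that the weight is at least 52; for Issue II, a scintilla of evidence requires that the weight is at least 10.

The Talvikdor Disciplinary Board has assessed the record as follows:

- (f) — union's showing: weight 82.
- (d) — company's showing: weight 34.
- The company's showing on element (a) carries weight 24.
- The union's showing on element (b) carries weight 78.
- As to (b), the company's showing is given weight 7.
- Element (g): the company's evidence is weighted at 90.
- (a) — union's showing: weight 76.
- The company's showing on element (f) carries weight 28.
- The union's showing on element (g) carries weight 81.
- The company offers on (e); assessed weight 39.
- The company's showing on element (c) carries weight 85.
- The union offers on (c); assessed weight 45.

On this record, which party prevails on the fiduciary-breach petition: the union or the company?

— Issue I —
Stage I.1 (union, a preponderance, weight exceeds 52): (a) net 76−24=52 ≤ 52 — fails.
  The union does not carry Stage I.1.
The company prevails on this issue.
— Issue II —
Stage II.1 — burden on union; standard: the balance of probabilities (weight is at least 52).
    (f): 82 − 28 = 54 ≥ 52 [met]
  The union carries Stage II.1; the company now bears the burden.
Stage II.2 — burden on company; standard: a scintilla of evidence (weight is at least 10).
    (g): 90 − 81 = 9 < 10 [not met]
  Stage II.2 not carried; the company fails its burden.
So the union prevails on this issue.
Per-issue: Issue I → company; Issue II → union. The union must prevail on at least one issue; overall, the union prevails.

union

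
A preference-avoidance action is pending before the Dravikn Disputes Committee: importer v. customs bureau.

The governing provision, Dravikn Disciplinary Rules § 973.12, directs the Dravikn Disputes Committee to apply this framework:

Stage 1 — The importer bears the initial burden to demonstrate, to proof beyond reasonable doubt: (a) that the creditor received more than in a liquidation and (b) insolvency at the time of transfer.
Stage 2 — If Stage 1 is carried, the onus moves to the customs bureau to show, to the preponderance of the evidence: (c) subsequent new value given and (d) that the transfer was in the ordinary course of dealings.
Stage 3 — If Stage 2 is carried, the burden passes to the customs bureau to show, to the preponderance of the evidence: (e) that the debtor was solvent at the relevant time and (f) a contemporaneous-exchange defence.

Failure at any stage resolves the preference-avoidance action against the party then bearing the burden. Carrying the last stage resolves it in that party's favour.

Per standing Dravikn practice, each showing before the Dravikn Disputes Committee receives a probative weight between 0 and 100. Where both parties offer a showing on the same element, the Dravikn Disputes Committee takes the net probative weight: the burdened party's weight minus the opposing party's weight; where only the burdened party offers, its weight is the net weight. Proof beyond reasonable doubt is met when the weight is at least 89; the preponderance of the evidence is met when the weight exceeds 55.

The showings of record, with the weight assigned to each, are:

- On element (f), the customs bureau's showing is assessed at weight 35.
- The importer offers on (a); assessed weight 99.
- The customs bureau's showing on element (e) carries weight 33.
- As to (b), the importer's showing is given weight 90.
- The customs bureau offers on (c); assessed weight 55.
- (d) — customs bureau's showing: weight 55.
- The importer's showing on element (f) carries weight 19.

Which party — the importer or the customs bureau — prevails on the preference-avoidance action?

Stage 1 (importer, proof beyond reasonable doubt, weight is at least 89): (a) 99 ≥ 89 — meets; (b) 90 ≥ 89 — meets.
  The importer carries Stage 1; the customs bureau now bears the burden.
Stage 2 (customs bureau, the preponderance of the evidence, weight exceeds 55): (c) 55 ≤ 55 — fails; (d) 55 ≤ 55 — fails.
  Stage 2 not carried; the customs bureau fails its burden.
So the importer prevails.

importer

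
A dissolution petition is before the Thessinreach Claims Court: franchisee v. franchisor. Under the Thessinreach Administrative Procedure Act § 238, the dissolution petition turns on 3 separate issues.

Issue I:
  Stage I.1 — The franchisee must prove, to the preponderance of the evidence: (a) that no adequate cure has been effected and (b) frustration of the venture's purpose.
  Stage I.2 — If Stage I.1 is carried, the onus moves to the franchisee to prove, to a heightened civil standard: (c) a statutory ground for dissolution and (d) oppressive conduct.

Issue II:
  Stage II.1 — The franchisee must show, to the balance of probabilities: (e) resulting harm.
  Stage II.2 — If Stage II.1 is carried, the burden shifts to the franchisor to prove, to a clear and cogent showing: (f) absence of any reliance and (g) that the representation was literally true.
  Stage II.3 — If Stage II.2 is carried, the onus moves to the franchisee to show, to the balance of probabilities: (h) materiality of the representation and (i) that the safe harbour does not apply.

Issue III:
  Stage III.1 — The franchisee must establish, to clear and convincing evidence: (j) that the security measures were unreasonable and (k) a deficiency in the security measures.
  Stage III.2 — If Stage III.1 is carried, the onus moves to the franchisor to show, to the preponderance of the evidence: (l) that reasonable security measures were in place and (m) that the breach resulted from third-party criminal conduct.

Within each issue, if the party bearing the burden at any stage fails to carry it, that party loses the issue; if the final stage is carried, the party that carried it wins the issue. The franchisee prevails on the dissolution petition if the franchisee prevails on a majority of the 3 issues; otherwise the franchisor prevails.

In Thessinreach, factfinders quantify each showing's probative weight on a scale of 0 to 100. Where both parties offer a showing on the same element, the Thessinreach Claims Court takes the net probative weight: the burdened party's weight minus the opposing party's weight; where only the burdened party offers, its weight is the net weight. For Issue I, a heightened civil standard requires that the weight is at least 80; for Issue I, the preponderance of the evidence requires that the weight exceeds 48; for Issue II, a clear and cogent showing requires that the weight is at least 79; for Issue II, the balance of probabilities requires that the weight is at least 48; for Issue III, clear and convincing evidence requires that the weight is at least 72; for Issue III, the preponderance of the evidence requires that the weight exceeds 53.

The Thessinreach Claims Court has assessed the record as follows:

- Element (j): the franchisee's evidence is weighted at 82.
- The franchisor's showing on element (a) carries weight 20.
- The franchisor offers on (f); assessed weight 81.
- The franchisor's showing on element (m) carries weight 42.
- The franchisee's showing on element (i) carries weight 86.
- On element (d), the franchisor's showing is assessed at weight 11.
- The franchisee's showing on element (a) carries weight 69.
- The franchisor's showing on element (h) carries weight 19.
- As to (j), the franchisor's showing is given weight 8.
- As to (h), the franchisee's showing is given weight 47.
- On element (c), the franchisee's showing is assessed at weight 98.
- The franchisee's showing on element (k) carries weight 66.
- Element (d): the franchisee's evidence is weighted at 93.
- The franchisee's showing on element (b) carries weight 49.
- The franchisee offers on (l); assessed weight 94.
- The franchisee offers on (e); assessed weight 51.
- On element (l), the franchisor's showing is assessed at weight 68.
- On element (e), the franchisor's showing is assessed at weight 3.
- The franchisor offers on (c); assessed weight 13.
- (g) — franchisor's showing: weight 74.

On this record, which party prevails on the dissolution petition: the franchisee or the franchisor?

— Issue I —
Stage I.1 — burden on franchisee; standard: the preponderance of the evidence (weight exceeds 48).
    (a): 69 − 20 = 49 > 48 [met]
    (b): 49 > 48 [met]
  Stage I.1 carried; the burden remains with the franchisee.
Stage I.2 — burden on franchisee; standard: a heightened civil standard (weight is at least 80).
    (c): 98 − 13 = 85 ≥ 80 [met]
    (d): 93 − 11 = 82 ≥ 80 [met]
  All elements met at the final stage.
All stages carried — the franchisee prevails on this issue.
— Issue II —
At Stage II.1 the franchisee must meet the balance of probabilities (weight is at least 48): on (e) the weight is 51 less the opposing 3 gives net 48, which does reach 48, so (e) meets the standard.
  The franchisee carries Stage II.1; the franchisor now bears the burden.
At Stage II.2 the franchisor must meet a clear and cogent showing (weight is at least 79): on (f) the weight is 81, ≥ 79, so (f) meets the standard; on (g) the weight is 74, which does not reach 79, so (g) does not meet the standard.
  Not every element is met, so the franchisor fails to carry Stage II.2.
The analysis ends at Stage II.2; the franchisee prevails on this issue.
— Issue III —
At Stage III.1 the franchisee must meet clear and convincing evidence (weight is at least 72): on (j) the weight is 82 less the opposing 8 gives net 74, ≥ 72, so (j) meets the standard; on (k) the weight is 66, < 72, so (k) does not meet the standard.
  Not every element is met, so the franchisee fails to carry Stage III.1.
The analysis ends at Stage III.1; the franchisor prevails on this issue.
Per-issue: Issue I → franchisee; Issue II → franchisee; Issue III → franchisor. The franchisee must prevail on a majority of issues; overall, the franchisee prevails.

franchisee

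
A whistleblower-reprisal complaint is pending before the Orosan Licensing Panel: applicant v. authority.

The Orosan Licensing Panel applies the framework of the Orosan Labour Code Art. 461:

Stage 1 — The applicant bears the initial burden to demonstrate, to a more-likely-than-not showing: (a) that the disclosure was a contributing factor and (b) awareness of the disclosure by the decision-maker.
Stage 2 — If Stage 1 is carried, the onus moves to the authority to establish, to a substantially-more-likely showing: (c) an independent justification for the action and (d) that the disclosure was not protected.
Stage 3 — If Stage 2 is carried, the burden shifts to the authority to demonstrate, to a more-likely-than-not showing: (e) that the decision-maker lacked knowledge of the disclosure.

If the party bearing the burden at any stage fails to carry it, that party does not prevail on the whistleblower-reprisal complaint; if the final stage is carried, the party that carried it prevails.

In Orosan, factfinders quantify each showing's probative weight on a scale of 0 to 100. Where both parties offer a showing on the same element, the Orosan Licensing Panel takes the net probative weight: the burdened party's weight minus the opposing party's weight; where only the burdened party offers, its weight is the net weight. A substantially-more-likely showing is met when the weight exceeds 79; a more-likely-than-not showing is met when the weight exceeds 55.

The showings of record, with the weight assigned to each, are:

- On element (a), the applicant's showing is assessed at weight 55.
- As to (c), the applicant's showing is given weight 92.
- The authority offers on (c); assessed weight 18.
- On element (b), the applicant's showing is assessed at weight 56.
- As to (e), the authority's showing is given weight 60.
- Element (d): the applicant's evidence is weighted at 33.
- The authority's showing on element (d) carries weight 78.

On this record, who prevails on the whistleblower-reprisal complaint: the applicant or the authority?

authority

Stage 1 — burden on applicant; standard: a more-likely-than-not showing (weight exceeds 55).
    (a): 55 ≤ 55 [not met]
    (b): 56 > 55 [met]
  Not every element is met, so the applicant fails to carry Stage 1.
The analysis ends at Stage 1; the authority prevails.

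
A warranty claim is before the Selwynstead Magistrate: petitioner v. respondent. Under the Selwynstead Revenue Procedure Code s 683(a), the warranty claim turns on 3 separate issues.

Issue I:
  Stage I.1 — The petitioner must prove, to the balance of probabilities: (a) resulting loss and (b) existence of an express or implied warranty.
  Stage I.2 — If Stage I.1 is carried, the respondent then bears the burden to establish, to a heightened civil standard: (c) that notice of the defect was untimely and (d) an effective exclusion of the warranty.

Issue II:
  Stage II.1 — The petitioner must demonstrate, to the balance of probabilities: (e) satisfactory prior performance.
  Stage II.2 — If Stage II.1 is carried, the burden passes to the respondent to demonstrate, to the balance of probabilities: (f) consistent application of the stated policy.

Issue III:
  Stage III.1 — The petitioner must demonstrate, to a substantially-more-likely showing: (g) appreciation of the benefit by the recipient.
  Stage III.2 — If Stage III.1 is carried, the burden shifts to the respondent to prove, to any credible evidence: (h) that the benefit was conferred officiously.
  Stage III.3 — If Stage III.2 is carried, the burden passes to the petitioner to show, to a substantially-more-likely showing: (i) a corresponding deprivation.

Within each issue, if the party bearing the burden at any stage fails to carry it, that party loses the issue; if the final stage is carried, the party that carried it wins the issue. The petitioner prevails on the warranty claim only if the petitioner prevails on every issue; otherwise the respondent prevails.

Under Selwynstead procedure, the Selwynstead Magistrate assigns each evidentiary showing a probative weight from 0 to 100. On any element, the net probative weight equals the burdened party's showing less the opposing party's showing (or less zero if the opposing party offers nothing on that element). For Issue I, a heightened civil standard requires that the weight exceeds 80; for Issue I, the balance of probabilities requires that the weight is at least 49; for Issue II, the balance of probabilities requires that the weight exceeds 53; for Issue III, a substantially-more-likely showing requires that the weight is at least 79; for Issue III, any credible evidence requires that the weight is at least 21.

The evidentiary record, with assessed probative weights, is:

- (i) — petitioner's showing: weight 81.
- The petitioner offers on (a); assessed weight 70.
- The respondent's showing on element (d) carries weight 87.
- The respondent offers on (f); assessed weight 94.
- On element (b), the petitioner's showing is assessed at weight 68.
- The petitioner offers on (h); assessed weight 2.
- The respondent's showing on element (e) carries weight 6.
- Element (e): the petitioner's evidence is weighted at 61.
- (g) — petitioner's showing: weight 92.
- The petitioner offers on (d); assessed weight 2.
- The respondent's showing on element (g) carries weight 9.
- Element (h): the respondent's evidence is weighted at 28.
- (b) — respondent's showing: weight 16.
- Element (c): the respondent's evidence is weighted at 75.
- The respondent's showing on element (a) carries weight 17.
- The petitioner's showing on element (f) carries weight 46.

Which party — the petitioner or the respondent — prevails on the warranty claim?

petitioner

— Issue I —
At Stage I.1 the petitioner must meet the balance of probabilities (weight is at least 49): on (a) the weight is 70 less the opposing 17 gives net 53, ≥ 49, so (a) meets the standard; on (b) the weight is 68 less the opposing 16 gives net 52, which does reach 49, so (b) meets the standard.
  The petitioner carries Stage I.1; the respondent now bears the burden.
At Stage I.2 the respondent must meet a heightened civil standard (weight exceeds 80): on (c) the weight is 75, which does not exceed 80, so (c) does not meet the standard; on (d) the weight is 87 less the opposing 2 gives net 85, which does exceed 80, so (d) meets the standard.
  Stage I.2 not carried; the respondent fails its burden.
The analysis ends at Stage I.2; the petitioner prevails on this issue.
— Issue II —
Stage II.1 — burden on petitioner; standard: the balance of probabilities (weight exceeds 53).
    (e): 61 − 6 = 55 > 53 [met]
  Stage II.1 carried; the burden shifts to the respondent.
Stage II.2 — burden on respondent; standard: the balance of probabilities (weight exceeds 53).
    (f): 94 − 46 = 48 ≤ 53 [not met]
  Stage II.2 not carried; the respondent fails its burden.
The petitioner prevails on this issue.
— Issue III —
Stage III.1 — burden on petitioner; standard: a substantially-more-likely showing (weight is at least 79).
    (g): 92 − 9 = 83 ≥ 79 [met]
  Stage III.1 carried; the burden shifts to the respondent.
Stage III.2 — burden on respondent; standard: any credible evidence (weight is at least 21).
    (h): 28 − 2 = 26 ≥ 21 [met]
  Stage III.2 is satisfied; the onus moves to the petitioner.
Stage III.3 — burden on petitioner; standard: a substantially-more-likely showing (weight is at least 79).
    (i): 81 ≥ 79 [met]
  The petitioner carries the last stage.
All stages carried — the petitioner prevails on this issue.
Per-issue: Issue I → petitioner; Issue II → petitioner; Issue III → petitioner. The petitioner must prevail on every issue; overall, the petitioner prevails.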